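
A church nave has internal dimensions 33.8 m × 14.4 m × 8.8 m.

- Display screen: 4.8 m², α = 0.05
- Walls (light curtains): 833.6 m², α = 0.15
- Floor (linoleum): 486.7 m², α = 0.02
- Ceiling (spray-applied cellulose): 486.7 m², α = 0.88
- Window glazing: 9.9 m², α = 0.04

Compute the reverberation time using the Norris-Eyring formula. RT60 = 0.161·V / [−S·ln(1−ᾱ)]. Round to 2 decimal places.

1.02 s

S = Σ Sᵢ = 1821.7 m².
Σ(Sᵢαᵢ) = 4.8·0.05 + 833.6·0.15 + 486.7·0.02 + 486.7·0.88 + 9.9·0.04 = 563.706.
Mean coefficient ᾱ = A/S = 0.3094.
Eyring denominator: −S ln(1−ᾱ) = 674.383.
V = 33.8 × 14.4 × 8.8 = 4283.136 m³.
RT60 = 0.161 × 4283.136 / 674.383 = 1.02 s.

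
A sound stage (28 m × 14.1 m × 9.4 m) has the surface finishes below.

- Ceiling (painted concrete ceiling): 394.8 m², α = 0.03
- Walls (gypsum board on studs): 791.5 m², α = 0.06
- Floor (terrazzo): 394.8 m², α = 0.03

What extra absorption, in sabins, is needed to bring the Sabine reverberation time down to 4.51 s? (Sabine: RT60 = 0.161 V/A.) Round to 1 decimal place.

Equivalent absorption area: A₁ = 394.8·0.03 + 791.5·0.06 + 394.8·0.03 = 71.178 m².
Target A₂ = 0.161·3711.12/4.51 = 132.481 sabins (V = 3711.12 m³).
Additional absorption ΔA = 132.481 − 71.178 = 61.3 sabins.

61.3 sabins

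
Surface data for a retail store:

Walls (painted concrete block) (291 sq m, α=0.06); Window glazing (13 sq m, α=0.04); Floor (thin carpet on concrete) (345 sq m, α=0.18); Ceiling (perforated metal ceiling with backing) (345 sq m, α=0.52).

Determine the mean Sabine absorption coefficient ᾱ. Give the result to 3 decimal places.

S = Σ Sᵢ = 291 + 13 + 345 + 345 = 994.0 sq m.
Weighted sum Σ Sα = 259.480.
ᾱ = A/S = 0.261.

0.261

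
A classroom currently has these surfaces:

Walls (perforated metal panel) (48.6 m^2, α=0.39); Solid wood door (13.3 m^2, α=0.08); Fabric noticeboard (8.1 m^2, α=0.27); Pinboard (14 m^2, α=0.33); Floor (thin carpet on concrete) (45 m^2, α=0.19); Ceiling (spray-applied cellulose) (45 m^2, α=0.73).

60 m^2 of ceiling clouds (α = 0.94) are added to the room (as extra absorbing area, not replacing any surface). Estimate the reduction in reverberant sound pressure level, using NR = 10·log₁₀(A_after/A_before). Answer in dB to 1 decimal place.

Total absorption A_before = 48.6×0.39 + 13.3×0.08 + 8.1×0.27 + 14×0.33 + 45×0.19 + 45×0.73
  = 18.954 + 1.064 + 2.187 + 4.620 + 8.550 + 32.850 = 68.225 m^2 sabins.
Added absorption = 60 × 0.94 = 56.400 sabins.
New total A_after = 124.625 sabins.
Reduction = 10 log₁₀(A_after/A_before) = 10 log₁₀(1.8267) = 2.6 dB.

2.6 dB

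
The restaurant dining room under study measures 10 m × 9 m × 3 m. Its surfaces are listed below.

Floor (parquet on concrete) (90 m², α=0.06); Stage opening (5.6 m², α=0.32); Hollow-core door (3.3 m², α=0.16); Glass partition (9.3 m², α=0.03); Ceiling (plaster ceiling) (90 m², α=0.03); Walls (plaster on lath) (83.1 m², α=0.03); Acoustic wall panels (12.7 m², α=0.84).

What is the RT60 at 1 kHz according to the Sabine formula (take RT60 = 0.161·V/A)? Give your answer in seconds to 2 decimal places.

1.82 seconds

Summing Sᵢαᵢ: 5.400 + 1.792 + 0.528 + 0.279 + 2.700 + 2.493 + 10.668 → A = 23.860 sabins.
Volume V = 10 × 9 × 3 = 270 m³.
RT60 = 0.161 · V / A = 0.161 × 270 / 23.860 = 1.82 s.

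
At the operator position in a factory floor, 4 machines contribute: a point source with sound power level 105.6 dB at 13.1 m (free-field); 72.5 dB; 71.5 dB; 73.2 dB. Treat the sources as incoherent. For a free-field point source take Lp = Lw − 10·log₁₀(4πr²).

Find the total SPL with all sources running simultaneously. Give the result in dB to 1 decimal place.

Source at 13.1 m: Lp = 105.6 − 10·log₁₀(4π·13.1²) = 105.6 − 10·log₁₀(2156.515) = 72.3 dB.
Σ 10^(Lᵢ/10) = 6.978e+07.
Back to dB: 10·log₁₀ Σ = 78.4 dB.

78.4 dB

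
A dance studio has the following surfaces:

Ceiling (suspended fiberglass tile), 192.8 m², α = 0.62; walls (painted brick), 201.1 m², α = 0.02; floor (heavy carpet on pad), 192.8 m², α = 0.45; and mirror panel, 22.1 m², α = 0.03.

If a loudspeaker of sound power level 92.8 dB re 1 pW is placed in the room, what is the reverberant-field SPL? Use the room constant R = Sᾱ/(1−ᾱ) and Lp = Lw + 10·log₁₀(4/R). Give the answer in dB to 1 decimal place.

Σ(Sᵢαᵢ) = 192.8·0.62 + 201.1·0.02 + 192.8·0.45 + 22.1·0.03 = 210.981; total area S = 608.8 m².
ᾱ = 0.3466, so room constant R = A/(1−ᾱ) = 322.897 m².
Lp = Lw + 10 log₁₀(4/R) = 92.8 -19.07 = 73.7 dB.

73.7 dB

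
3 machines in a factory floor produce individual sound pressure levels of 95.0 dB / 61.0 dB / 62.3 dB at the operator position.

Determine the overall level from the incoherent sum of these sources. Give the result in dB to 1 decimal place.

Sum in the linear (power) domain: Σ 10^(Lᵢ/10) = 10^(95.0/10) + 10^(61.0/10) + 10^(62.3/10) = 3.165e+09.
L_total = 10·log₁₀(3.165e+09) = 95.0 dB.

95.0 dB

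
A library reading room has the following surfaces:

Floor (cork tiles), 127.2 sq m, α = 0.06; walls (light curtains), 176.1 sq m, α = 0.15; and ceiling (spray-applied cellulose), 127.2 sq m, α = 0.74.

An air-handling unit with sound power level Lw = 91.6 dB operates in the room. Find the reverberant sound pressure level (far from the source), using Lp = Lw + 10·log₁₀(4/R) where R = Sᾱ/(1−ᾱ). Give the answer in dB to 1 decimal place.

75.0 dB

A = 128.175 sabins; S = 430.5 sq m.
ᾱ = 0.2977, so room constant R = A/(1−ᾱ) = 182.507 sq m.
Lp = Lw + 10 log₁₀(4/R) = 91.6 -16.59 = 75.0 dB.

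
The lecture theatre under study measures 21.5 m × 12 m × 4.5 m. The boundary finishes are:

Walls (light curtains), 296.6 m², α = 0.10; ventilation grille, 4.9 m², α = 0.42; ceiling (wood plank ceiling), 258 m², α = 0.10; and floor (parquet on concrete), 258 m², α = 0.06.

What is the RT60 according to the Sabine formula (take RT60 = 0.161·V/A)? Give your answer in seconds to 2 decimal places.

2.56 seconds

Equivalent absorption area: A = 296.6*0.10 + 4.9*0.42 + 258*0.10 + 258*0.06 = 72.998 m².
Volume V = 21.5 × 12 × 4.5 = 1161 m³.
T = 0.161 V/A = 0.161·1161/72.998 = 2.56 s.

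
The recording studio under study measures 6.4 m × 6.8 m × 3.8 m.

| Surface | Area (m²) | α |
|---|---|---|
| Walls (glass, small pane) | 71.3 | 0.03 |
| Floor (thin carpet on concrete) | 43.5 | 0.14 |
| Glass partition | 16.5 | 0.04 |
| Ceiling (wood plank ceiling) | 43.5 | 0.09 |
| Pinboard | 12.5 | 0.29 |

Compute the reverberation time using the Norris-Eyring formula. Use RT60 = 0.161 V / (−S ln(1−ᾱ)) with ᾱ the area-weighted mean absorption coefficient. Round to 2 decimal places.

S = Σ Sᵢ = 187.3 m².
Σ(Sᵢαᵢ) = 71.3·0.03 + 43.5·0.14 + 16.5·0.04 + 43.5·0.09 + 12.5·0.29 = 16.429.
ᾱ = 16.429 / 187.3 = 0.0877.
−S·ln(1−ᾱ) = −187.3 × ln(1 − 0.0877) = 17.192.
V = 6.4 × 6.8 × 3.8 = 165.376 m³.
RT60 = 0.161 × 165.376 / 17.192 = 1.55 s.

1.55 s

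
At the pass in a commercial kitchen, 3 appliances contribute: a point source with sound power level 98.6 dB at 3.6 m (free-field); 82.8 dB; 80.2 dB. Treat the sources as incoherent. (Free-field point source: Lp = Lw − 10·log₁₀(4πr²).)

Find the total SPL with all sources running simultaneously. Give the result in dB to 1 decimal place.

85.3 dB

Source at 3.6 m: Lp = 98.6 − 10·log₁₀(4π·3.6²) = 98.6 − 10·log₁₀(162.860) = 76.5 dB.
Sum in the linear (power) domain: Σ 10^(Lᵢ/10) = 10^(76.5/10) + 10^(82.8/10) + 10^(80.2/10) = 3.399e+08.
Back to dB: 10·log₁₀ Σ = 85.3 dB.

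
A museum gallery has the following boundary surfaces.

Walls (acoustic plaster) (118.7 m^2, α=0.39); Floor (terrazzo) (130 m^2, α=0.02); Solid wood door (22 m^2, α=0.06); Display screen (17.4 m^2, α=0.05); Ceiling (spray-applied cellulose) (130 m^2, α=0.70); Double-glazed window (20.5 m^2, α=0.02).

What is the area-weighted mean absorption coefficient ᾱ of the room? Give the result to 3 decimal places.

0.325

Total surface area S = 438.6 m^2.
Weighted sum Σ Sα = 142.493.
ᾱ = 142.493 / 438.6 = 0.325.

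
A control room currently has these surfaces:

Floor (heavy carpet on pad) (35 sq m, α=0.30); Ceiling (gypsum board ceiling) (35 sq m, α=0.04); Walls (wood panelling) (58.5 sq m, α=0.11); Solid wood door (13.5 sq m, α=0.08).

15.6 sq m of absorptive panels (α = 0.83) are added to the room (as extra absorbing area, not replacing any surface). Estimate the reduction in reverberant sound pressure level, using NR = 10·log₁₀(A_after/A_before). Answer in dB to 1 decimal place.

2.2 dB

Equivalent absorption area: A_before = 35·0.30 + 35·0.04 + 58.5·0.11 + 13.5·0.08 = 19.415 sq m.
Added absorption = 15.6 × 0.83 = 12.948 sabins.
New total A_after = 32.363 sabins.
Reduction = 10 log₁₀(A_after/A_before) = 10 log₁₀(1.6669) = 2.2 dB.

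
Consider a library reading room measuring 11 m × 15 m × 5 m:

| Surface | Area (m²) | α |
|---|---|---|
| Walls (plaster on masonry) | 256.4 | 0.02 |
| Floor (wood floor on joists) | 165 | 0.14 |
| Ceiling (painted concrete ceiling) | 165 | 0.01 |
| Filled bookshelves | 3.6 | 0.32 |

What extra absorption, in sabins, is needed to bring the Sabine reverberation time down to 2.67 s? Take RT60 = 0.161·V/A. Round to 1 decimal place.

18.7 sabins

A₁ = Σ Sᵢαᵢ = 256.4×0.02 + 165×0.14 + 165×0.01 + 3.6×0.32 = 31.030 sabins.
V = 825 m³. Required absorption A₂ = 0.161 × 825 / 2.67 = 49.747 sabins.
ΔA = A₂ − A₁ = 49.747 − 31.030 = 18.7 sabins.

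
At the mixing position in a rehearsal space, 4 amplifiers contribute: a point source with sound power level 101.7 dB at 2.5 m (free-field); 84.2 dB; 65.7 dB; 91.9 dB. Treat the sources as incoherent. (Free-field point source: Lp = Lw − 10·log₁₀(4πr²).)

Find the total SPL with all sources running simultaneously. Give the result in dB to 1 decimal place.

Source at 2.5 m: Lp = 101.7 − 10·log₁₀(4π·2.5²) = 101.7 − 10·log₁₀(78.540) = 82.7 dB.
Sum in the linear (power) domain: Σ 10^(Lᵢ/10) = 10^(82.7/10) + 10^(84.2/10) + 10^(65.7/10) + 10^(91.9/10) = 2.002e+09.
L_total = 10·log₁₀(2.002e+09) = 93.0 dB.

93.0 dB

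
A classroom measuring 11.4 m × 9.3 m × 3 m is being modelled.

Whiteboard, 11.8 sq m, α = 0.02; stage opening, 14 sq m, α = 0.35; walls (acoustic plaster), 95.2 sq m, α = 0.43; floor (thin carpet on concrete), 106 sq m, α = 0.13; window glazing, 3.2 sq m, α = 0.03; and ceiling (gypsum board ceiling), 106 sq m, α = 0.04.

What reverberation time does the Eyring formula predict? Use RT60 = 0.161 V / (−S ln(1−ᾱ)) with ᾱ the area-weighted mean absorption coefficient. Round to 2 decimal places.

0.72 s

S = Σ Sᵢ = 336.2 sq m.
Σ(Sᵢαᵢ) = 11.8·0.02 + 14·0.35 + 95.2·0.43 + 106·0.13 + 3.2·0.03 + 106·0.04 = 64.188.
Mean coefficient ᾱ = A/S = 0.1909.
−S·ln(1−ᾱ) = −336.2 × ln(1 − 0.1909) = 71.218.
V = 11.4 × 9.3 × 3 = 318.06 m³.
T = 0.161·V/[−S·ln(1−ᾱ)] = 0.161·318.06/71.218 = 0.72 s.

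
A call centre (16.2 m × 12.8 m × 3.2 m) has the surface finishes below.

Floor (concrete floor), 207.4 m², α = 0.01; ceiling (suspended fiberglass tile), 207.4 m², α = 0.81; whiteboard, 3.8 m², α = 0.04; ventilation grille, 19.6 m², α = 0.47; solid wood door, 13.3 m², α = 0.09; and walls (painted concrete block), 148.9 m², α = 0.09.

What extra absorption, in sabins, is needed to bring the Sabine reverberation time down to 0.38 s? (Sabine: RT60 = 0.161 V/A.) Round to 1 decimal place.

87.1 sabins

Total absorption A₁ = 207.4×0.01 + 207.4×0.81 + 3.8×0.04 + 19.6×0.47 + 13.3×0.09 + 148.9×0.09
  = 2.074 + 167.994 + 0.152 + 9.212 + 1.197 + 13.401 = 194.030 m² sabins.
For T = 0.38 s, need A₂ = 0.161·V/T = 0.161·663.552/0.38 = 281.137 sabins.
ΔA = A₂ − A₁ = 281.137 − 194.030 = 87.1 sabins.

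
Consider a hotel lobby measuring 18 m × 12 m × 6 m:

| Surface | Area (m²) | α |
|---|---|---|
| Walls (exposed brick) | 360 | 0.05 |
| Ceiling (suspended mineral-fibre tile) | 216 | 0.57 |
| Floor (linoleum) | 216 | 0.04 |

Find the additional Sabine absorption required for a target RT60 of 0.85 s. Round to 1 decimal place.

Summing Sᵢαᵢ: 18.000 + 123.120 + 8.640 → A₁ = 149.760 sabins.
Target A₂ = 0.161·1296/0.85 = 245.478 sabins (V = 1296 m³).
Additional absorption ΔA = 245.478 − 149.760 = 95.7 sabins.

95.7 sabins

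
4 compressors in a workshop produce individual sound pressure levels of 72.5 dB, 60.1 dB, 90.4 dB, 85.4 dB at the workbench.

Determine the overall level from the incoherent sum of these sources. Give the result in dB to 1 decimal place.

91.6 dB

Converting to relative power and adding: 10^(72.5/10) + 10^(60.1/10) + 10^(90.4/10) + 10^(85.4/10) = 1.462e+09.
L_total = 10·log₁₀(1.462e+09) = 91.6 dB.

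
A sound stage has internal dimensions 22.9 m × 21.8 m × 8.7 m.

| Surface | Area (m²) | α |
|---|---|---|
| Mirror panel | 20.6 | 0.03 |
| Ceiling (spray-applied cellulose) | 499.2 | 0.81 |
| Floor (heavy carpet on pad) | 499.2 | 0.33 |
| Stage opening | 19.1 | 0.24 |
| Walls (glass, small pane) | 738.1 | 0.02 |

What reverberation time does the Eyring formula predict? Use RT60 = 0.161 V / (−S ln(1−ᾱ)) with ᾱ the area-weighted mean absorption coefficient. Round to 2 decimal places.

0.98 s

Total surface area S = 20.6 + 499.2 + 499.2 + 19.1 + 738.1 = 1776.2 m².
Σ(Sᵢαᵢ) = 20.6·0.03 + 499.2·0.81 + 499.2·0.33 + 19.1·0.24 + 738.1·0.02 = 589.052.
ᾱ = 589.052 / 1776.2 = 0.3316.
Eyring denominator: −S ln(1−ᾱ) = 715.575.
V = 22.9 × 21.8 × 8.7 = 4343.214 m³.
RT60 = 0.161 × 4343.214 / 715.575 = 0.98 s.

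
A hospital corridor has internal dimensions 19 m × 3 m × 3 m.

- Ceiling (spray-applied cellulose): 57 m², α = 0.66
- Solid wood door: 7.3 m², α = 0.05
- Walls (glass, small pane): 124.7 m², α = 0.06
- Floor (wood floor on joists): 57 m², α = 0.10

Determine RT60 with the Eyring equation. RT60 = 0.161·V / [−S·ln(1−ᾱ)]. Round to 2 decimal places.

0.48 s

Total surface area S = 57 + 7.3 + 124.7 + 57 = 246.0 m².
Σ(Sᵢαᵢ) = 57×0.66 + 7.3×0.05 + 124.7×0.06 + 57×0.10 = 51.167.
Mean coefficient ᾱ = A/S = 0.2080.
−S·ln(1−ᾱ) = −246.0 × ln(1 − 0.2080) = 57.366.
V = 19 × 3 × 3 = 171 m³.
T = 0.161·V/[−S·ln(1−ᾱ)] = 0.161·171/57.366 = 0.48 s.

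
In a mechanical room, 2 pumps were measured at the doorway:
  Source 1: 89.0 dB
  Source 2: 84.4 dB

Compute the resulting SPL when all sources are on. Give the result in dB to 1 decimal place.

90.3 dB

Σ 10^(Lᵢ/10) = 1.07e+09.
Combined level = 10 log₁₀(1.07e+09) = 90.3 dB.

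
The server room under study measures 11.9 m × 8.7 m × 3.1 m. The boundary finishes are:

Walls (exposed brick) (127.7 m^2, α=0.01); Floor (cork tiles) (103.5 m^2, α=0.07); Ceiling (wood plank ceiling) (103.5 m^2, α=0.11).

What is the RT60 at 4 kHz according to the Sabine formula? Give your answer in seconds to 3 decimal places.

Total absorption A = 127.7·0.01 + 103.5·0.07 + 103.5·0.11
  = 1.277 + 7.245 + 11.385 = 19.907 m^2 sabins.
V = 11.9·8.7·3.1 = 320.943 m³.
T = 0.161 V/A = 0.161·320.943/19.907 = 2.596 s.

2.596 seconds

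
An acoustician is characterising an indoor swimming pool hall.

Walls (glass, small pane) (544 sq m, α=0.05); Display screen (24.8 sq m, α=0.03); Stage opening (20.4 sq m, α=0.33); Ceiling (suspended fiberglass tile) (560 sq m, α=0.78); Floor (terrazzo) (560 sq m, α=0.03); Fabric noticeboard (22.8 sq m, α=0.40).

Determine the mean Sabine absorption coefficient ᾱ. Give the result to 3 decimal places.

Total surface area S = 1732.0 sq m.
A = 544×0.05 + 24.8×0.03 + 20.4×0.33 + 560×0.78 + 560×0.03 + 22.8×0.40 = 497.396 sabins.
ᾱ = 497.396 / 1732.0 = 0.287.

0.287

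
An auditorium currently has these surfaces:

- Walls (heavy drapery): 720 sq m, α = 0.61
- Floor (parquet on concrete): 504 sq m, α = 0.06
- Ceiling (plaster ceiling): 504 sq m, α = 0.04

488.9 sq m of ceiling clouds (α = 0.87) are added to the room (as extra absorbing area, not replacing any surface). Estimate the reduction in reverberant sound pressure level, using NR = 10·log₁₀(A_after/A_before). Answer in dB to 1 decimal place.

Summing Sᵢαᵢ: 439.200 + 30.240 + 20.160 → A_before = 489.600 sabins.
Treatment contributes 488.9·0.87 = 425.343 sabins.
New total A_after = 914.943 sabins.
NR = 10·log₁₀(914.943/489.600) = 2.7 dB.

2.7 dB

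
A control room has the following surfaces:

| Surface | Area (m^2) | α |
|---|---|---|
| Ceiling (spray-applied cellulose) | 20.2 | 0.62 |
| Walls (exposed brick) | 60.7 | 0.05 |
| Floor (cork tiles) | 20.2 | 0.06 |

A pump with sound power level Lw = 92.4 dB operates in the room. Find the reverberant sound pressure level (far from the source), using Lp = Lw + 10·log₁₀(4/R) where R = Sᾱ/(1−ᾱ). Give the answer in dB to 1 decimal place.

85.4 dB

A = 16.771 sabins; S = 101.1 m^2.
ᾱ = 16.771/101.1 = 0.1659; R = Sᾱ/(1−ᾱ) = 16.771/(1−0.1659) = 20.107 m^2.
Lp = 92.4 + 10·log₁₀(4/20.107) = 92.4 + (-7.01) = 85.4 dB.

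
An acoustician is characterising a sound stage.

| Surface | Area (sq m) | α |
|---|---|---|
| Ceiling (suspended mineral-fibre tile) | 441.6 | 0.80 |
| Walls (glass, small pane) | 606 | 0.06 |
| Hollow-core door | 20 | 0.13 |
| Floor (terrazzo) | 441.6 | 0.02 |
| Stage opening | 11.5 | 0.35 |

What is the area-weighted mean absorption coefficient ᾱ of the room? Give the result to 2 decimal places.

0.27

S = Σ Sᵢ = 441.6 + 606 + 20 + 441.6 + 11.5 = 1520.7 sq m.
A = 441.6·0.80 + 606·0.06 + 20·0.13 + 441.6·0.02 + 11.5·0.35 = 405.097 sabins.
ᾱ = 405.097 / 1520.7 = 0.27.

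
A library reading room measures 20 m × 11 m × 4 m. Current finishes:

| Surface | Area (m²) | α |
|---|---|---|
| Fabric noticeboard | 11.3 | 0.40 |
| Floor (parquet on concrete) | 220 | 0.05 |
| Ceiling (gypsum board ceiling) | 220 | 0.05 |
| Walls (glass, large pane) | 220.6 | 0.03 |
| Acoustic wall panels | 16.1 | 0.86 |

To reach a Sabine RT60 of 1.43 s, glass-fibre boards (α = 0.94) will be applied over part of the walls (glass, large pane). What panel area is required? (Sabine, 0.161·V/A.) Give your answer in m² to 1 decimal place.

57.2

Total absorption A₁ = 11.3×0.40 + 220×0.05 + 220×0.05 + 220.6×0.03 + 16.1×0.86
  = 4.520 + 11.000 + 11.000 + 6.618 + 13.846 = 46.984 m² sabins.
Required A₂ = 0.161·880/1.43 = 99.077 sabins.
Absorption to add: 99.077 − 46.984 = 52.093 sabins.
Net gain per m²: Δα = 0.94 − 0.03 = 0.91.
Panel area = 52.093 / 0.91 = 57.2 m².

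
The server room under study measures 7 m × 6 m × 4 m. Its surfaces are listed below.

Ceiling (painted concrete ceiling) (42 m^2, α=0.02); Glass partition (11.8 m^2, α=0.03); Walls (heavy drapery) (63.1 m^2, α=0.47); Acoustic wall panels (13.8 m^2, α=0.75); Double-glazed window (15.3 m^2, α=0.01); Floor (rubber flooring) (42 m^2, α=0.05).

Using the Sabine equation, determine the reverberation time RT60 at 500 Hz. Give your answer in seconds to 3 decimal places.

0.622 sec

A = Σ Sᵢαᵢ = 42·0.02 + 11.8·0.03 + 63.1·0.47 + 13.8·0.75 + 15.3·0.01 + 42·0.05 = 43.454 sabins.
V = 7·6·4 = 168 m³.
T = 0.161 V/A = 0.161·168/43.454 = 0.622 s.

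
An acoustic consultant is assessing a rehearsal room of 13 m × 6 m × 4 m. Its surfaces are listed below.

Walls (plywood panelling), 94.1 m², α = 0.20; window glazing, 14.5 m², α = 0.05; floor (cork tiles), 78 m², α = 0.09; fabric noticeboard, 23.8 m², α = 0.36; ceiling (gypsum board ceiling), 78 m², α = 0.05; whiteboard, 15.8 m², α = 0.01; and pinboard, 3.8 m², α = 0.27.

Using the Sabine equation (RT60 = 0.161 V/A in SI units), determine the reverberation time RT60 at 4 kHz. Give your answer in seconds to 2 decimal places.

Equivalent absorption area: A = 94.1·0.20 + 14.5·0.05 + 78·0.09 + 23.8·0.36 + 78·0.05 + 15.8·0.01 + 3.8·0.27 = 40.217 m².
V = 13·6·4 = 312 m³.
T = 0.161 V/A = 0.161·312/40.217 = 1.25 s.

1.25 seconds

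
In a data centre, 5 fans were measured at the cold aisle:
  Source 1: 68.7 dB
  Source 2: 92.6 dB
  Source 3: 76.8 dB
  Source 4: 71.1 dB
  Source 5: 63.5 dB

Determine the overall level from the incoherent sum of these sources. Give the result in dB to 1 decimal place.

92.8 dB

Σ 10^(Lᵢ/10) = 1.89e+09.
Back to dB: 10·log₁₀ Σ = 92.8 dB.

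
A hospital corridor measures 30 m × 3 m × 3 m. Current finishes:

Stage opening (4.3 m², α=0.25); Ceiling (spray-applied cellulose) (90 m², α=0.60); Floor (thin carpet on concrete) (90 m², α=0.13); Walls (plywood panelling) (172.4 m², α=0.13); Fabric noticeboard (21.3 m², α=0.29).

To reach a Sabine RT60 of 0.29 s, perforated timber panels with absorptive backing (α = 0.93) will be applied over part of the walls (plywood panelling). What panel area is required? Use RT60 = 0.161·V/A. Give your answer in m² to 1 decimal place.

68.2

A₁ = Σ Sᵢαᵢ = 4.3×0.25 + 90×0.60 + 90×0.13 + 172.4×0.13 + 21.3×0.29 = 95.364 sabins.
Required A₂ = 0.161·270/0.29 = 149.897 sabins.
Absorption to add: 149.897 − 95.364 = 54.533 sabins.
Each m² of panel replacing the walls (plywood panelling) adds (0.93 − 0.13) = 0.80 sabins.
Area = ΔA/Δα = 54.533/0.80 = 68.2 m².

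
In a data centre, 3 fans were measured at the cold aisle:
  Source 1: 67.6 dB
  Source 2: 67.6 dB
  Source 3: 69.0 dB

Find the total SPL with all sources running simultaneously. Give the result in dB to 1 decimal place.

Sum in the linear (power) domain: Σ 10^(Lᵢ/10) = 10^(67.6/10) + 10^(67.6/10) + 10^(69.0/10) = 1.945e+07.
Combined level = 10 log₁₀(1.945e+07) = 72.9 dB.

72.9 dB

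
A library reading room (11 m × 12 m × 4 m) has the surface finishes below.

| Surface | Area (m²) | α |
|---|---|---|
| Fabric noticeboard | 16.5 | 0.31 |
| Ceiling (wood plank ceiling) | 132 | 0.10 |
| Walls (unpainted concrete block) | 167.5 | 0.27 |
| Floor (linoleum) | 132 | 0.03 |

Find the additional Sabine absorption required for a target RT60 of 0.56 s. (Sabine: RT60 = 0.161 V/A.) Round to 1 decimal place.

84.3 sabins

Equivalent absorption area: A₁ = 16.5·0.31 + 132·0.10 + 167.5·0.27 + 132·0.03 = 67.500 m².
For T = 0.56 s, need A₂ = 0.161·V/T = 0.161·528/0.56 = 151.800 sabins.
ΔA = A₂ − A₁ = 151.800 − 67.500 = 84.3 sabins.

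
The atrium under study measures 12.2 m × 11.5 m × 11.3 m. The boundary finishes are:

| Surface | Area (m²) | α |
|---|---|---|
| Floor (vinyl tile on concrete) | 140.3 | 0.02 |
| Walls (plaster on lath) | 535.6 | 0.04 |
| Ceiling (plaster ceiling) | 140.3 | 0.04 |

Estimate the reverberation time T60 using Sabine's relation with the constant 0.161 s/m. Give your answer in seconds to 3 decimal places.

8.553 s

Total absorption A = 140.3*0.02 + 535.6*0.04 + 140.3*0.04
  = 2.806 + 21.424 + 5.612 = 29.842 m² sabins.
Volume V = 12.2 × 11.5 × 11.3 = 1585.39 m³.
T = 0.161 V/A = 0.161·1585.39/29.842 = 8.553 s.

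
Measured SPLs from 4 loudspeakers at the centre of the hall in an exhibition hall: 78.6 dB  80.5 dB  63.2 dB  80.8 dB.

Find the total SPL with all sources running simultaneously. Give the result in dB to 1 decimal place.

84.9 dB

Σ 10^(Lᵢ/10) = 3.07e+08.
L_total = 10·log₁₀(3.07e+08) = 84.9 dB.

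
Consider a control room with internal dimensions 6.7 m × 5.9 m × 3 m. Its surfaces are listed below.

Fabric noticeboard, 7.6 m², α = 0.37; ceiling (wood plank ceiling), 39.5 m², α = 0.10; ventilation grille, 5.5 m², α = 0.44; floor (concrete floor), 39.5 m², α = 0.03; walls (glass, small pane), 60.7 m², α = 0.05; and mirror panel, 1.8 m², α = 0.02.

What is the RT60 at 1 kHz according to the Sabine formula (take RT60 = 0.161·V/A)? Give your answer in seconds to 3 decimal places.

Equivalent absorption area: A = 7.6·0.37 + 39.5·0.10 + 5.5·0.44 + 39.5·0.03 + 60.7·0.05 + 1.8·0.02 = 13.438 m².
Room volume: 118.59 m³.
T = 0.161 V/A = 0.161·118.59/13.438 = 1.421 s.

1.421 seconds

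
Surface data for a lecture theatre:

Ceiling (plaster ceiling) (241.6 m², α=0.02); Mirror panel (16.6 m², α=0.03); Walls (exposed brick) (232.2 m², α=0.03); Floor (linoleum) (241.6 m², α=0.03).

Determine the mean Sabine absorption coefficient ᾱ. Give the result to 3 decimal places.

0.027

Total surface area S = 732.0 m².
Weighted sum Σ Sα = 19.544.
ᾱ = 19.544 / 732.0 = 0.027.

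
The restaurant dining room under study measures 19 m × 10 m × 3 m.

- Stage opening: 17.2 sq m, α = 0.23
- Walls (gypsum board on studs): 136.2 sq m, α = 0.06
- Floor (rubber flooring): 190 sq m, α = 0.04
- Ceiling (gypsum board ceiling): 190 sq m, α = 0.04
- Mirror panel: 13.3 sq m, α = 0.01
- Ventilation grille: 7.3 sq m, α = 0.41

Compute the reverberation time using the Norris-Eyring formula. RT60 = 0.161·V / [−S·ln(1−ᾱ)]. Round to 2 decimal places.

2.93 s

S = Σ Sᵢ = 554.0 sq m.
Absorption A = 17.2×0.23 + 136.2×0.06 + 190×0.04 + 190×0.04 + 13.3×0.01 + 7.3×0.41 = 30.454 sabins.
ᾱ = 30.454 / 554.0 = 0.0550.
Eyring denominator: −S ln(1−ᾱ) = 31.340.
V = 19 × 10 × 3 = 570 m³.
T = 0.161·V/[−S·ln(1−ᾱ)] = 0.161·570/31.340 = 2.93 s.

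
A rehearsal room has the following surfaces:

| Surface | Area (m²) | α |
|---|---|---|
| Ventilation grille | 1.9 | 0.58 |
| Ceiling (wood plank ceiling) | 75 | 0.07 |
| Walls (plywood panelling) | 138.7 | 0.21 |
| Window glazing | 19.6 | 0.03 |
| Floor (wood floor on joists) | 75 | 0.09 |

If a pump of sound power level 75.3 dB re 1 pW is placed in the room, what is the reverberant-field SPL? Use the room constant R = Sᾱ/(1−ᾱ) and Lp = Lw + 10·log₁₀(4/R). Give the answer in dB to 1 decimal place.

64.4 dB

A = 42.817 sabins; S = 310.2 m².
ᾱ = 42.817/310.2 = 0.1380; R = Sᾱ/(1−ᾱ) = 42.817/(1−0.1380) = 49.672 m².
Lp = Lw + 10 log₁₀(4/R) = 75.3 -10.94 = 64.4 dB.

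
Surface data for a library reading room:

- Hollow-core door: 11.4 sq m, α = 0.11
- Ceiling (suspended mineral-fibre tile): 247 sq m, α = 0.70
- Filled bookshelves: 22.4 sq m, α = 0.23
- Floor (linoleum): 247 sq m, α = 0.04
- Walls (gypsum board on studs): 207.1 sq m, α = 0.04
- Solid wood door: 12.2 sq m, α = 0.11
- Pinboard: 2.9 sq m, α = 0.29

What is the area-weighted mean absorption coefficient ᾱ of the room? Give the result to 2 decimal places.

0.27

S = Σ Sᵢ = 11.4 + 247 + 22.4 + 247 + 207.1 + 12.2 + 2.9 = 750.0 sq m.
Weighted sum Σ Sα = 199.653.
ᾱ = A/S = 0.27.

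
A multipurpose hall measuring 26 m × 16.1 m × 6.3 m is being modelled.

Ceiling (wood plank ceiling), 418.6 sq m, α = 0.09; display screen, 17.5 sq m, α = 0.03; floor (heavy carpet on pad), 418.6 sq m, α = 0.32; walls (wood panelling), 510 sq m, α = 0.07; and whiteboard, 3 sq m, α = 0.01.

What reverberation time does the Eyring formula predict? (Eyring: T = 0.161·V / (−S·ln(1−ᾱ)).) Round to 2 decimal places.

Total surface area S = 418.6 + 17.5 + 418.6 + 510 + 3 = 1367.7 sq m.
Absorption A = 418.6×0.09 + 17.5×0.03 + 418.6×0.32 + 510×0.07 + 3×0.01 = 207.881 sabins.
ᾱ = 207.881 / 1367.7 = 0.1520.
−S·ln(1−ᾱ) = −1367.7 × ln(1 − 0.1520) = 225.499.
V = 26 × 16.1 × 6.3 = 2637.18 m³.
T = 0.161·V/[−S·ln(1−ᾱ)] = 0.161·2637.18/225.499 = 1.88 s.

1.88 s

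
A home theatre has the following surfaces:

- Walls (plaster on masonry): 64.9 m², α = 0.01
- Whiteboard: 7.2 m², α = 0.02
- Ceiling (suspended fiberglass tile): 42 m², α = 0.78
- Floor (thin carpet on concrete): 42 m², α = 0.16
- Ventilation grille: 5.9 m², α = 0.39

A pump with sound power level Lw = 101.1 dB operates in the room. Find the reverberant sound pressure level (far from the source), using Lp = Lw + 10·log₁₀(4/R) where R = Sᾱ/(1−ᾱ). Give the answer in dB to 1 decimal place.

Σ(Sᵢαᵢ) = 64.9·0.01 + 7.2·0.02 + 42·0.78 + 42·0.16 + 5.9·0.39 = 42.574; total area S = 162.0 m².
ᾱ = 42.574/162.0 = 0.2628; R = Sᾱ/(1−ᾱ) = 42.574/(1−0.2628) = 57.751 m².
Lp = Lw + 10 log₁₀(4/R) = 101.1 -11.59 = 89.5 dB.

89.5 dB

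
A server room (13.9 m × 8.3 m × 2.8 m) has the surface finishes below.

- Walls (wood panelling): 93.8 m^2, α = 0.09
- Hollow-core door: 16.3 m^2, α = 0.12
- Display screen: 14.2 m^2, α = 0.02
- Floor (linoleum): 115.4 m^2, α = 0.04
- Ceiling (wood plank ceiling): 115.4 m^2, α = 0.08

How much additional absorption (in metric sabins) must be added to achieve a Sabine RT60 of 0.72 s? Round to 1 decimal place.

47.7 sabins

Summing Sᵢαᵢ: 8.442 + 1.956 + 0.284 + 4.616 + 9.232 → A₁ = 24.530 sabins.
Target A₂ = 0.161·323.036/0.72 = 72.234 sabins (V = 323.036 m³).
Shortfall: 72.234 − 24.530 = 47.7 sabins.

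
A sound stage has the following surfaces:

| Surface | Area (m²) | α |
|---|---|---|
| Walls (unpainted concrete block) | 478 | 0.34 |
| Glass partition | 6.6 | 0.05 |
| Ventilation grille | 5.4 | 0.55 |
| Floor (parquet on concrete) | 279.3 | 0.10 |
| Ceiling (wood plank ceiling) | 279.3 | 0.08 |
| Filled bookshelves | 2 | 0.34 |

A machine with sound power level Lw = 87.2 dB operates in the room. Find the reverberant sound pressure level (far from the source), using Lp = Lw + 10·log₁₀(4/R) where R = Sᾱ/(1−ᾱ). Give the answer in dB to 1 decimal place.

68.9 dB

A = 216.774 sabins; S = 1050.6 m².
ᾱ = 216.774/1050.6 = 0.2063; R = Sᾱ/(1−ᾱ) = 216.774/(1−0.2063) = 273.118 m².
Lp = 87.2 + 10·log₁₀(4/273.118) = 87.2 + (-18.34) = 68.9 dB.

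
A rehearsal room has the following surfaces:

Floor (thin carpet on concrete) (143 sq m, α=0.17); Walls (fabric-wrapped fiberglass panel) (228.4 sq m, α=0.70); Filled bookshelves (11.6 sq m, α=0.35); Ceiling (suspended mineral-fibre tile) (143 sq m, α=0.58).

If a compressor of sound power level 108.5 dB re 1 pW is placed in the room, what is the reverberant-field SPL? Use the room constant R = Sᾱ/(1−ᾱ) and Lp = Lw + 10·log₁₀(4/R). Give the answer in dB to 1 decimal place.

A = 271.190 sabins; S = 526.0 sq m.
ᾱ = 0.5156, so room constant R = A/(1−ᾱ) = 559.847 sq m.
Lp = 108.5 + 10·log₁₀(4/559.847) = 108.5 + (-21.46) = 87.0 dB.

87.0 dB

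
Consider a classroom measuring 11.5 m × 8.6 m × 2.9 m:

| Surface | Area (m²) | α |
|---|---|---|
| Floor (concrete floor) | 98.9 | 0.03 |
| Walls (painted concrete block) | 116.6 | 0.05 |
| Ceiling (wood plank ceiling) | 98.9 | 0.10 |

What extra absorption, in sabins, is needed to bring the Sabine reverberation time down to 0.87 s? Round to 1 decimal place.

34.4 sabins

Equivalent absorption area: A₁ = 98.9×0.03 + 116.6×0.05 + 98.9×0.10 = 18.687 m².
V = 286.81 m³. Required absorption A₂ = 0.161 × 286.81 / 0.87 = 53.076 sabins.
ΔA = A₂ − A₁ = 53.076 − 18.687 = 34.4 sabins.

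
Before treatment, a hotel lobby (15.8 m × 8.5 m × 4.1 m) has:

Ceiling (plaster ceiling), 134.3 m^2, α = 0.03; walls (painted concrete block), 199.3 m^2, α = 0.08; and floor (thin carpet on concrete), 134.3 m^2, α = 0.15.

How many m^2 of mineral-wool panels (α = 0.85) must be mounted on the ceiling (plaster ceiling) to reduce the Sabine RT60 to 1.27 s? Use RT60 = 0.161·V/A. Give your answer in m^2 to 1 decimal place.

36.2

A₁ = Σ Sᵢαᵢ = 134.3×0.03 + 199.3×0.08 + 134.3×0.15 = 40.118 sabins.
V = 550.63 m³. Target absorption A₂ = 0.161 × 550.63 / 1.27 = 69.804 sabins.
ΔA needed = 69.804 − 40.118 = 29.686 sabins.
Net gain per m^2: Δα = 0.85 − 0.03 = 0.82.
Panel area = 29.686 / 0.82 = 36.2 m^2.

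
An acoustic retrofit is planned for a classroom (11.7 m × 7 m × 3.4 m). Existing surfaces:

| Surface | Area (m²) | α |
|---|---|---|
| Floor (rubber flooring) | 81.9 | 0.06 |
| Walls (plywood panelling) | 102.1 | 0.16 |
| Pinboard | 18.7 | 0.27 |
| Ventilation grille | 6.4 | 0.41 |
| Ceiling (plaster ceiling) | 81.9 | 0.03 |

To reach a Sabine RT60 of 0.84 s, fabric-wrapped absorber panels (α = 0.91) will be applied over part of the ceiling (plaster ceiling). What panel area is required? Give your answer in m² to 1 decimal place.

Total absorption A₁ = 81.9·0.06 + 102.1·0.16 + 18.7·0.27 + 6.4·0.41 + 81.9·0.03
  = 4.914 + 16.336 + 5.049 + 2.624 + 2.457 = 31.380 m² sabins.
V = 278.46 m³. Target absorption A₂ = 0.161 × 278.46 / 0.84 = 53.371 sabins.
ΔA needed = 53.371 − 31.380 = 21.991 sabins.
Each m² of panel replacing the ceiling (plaster ceiling) adds (0.91 − 0.03) = 0.88 sabins.
Area = ΔA/Δα = 21.991/0.88 = 25.0 m².

25.0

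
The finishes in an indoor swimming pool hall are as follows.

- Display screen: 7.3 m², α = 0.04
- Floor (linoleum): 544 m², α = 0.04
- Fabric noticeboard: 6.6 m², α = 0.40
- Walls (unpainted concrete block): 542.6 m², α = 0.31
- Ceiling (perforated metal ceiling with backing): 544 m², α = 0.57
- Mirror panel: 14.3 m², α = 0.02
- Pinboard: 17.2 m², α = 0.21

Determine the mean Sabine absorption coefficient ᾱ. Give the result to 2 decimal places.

S = Σ Sᵢ = 7.3 + 544 + 6.6 + 542.6 + 544 + 14.3 + 17.2 = 1676.0 m².
A = 7.3×0.04 + 544×0.04 + 6.6×0.40 + 542.6×0.31 + 544×0.57 + 14.3×0.02 + 17.2×0.21 = 506.876 sabins.
ᾱ = 506.876 / 1676.0 = 0.30.

0.30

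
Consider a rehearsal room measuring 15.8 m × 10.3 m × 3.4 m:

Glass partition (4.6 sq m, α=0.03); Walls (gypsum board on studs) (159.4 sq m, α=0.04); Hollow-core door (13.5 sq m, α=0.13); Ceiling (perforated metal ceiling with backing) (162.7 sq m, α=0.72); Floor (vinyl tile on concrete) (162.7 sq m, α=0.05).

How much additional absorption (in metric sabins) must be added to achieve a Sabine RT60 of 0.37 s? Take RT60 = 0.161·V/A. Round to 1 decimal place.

107.2 sabins

Equivalent absorption area: A₁ = 4.6*0.03 + 159.4*0.04 + 13.5*0.13 + 162.7*0.72 + 162.7*0.05 = 133.548 sq m.
For T = 0.37 s, need A₂ = 0.161·V/T = 0.161·553.316/0.37 = 240.767 sabins.
Additional absorption ΔA = 240.767 − 133.548 = 107.2 sabins.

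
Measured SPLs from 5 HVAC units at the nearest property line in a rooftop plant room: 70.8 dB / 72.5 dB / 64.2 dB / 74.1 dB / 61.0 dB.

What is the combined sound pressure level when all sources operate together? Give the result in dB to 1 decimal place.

77.7 dB

Sum in the linear (power) domain: Σ 10^(Lᵢ/10) = 10^(70.8/10) + 10^(72.5/10) + 10^(64.2/10) + 10^(74.1/10) + 10^(61.0/10) = 5.94e+07.
L_total = 10·log₁₀(5.94e+07) = 77.7 dB.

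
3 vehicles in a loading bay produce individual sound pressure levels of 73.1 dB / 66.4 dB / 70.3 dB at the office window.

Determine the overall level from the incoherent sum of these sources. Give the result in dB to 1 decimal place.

Sum in the linear (power) domain: Σ 10^(Lᵢ/10) = 10^(73.1/10) + 10^(66.4/10) + 10^(70.3/10) = 3.55e+07.
L_total = 10·log₁₀(3.55e+07) = 75.5 dB.

75.5 dB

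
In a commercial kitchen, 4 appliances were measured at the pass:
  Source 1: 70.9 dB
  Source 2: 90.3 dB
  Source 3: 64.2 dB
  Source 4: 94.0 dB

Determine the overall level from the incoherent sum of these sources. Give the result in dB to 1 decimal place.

Converting to relative power and adding: 10^(70.9/10) + 10^(90.3/10) + 10^(64.2/10) + 10^(94.0/10) = 3.598e+09.
Back to dB: 10·log₁₀ Σ = 95.6 dB.

95.6 dB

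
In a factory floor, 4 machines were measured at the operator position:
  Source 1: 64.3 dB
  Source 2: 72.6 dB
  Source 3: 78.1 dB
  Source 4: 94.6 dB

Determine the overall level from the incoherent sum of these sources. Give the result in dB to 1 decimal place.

Sum in the linear (power) domain: Σ 10^(Lᵢ/10) = 10^(64.3/10) + 10^(72.6/10) + 10^(78.1/10) + 10^(94.6/10) = 2.969e+09.
L_total = 10·log₁₀(2.969e+09) = 94.7 dB.

94.7 dB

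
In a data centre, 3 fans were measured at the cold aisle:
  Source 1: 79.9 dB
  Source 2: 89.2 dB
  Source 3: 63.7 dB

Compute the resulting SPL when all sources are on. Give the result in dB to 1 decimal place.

89.7 dB

Sum in the linear (power) domain: Σ 10^(Lᵢ/10) = 10^(79.9/10) + 10^(89.2/10) + 10^(63.7/10) = 9.318e+08.
L_total = 10·log₁₀(9.318e+08) = 89.7 dB.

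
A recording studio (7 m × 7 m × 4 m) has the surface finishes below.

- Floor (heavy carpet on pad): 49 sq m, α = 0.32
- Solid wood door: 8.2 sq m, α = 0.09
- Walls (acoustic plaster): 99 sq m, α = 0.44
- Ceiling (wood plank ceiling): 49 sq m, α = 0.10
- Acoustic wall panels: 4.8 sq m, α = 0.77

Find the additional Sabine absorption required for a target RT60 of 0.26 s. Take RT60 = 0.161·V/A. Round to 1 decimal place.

52.8 sabins

A₁ = Σ Sᵢαᵢ = 49*0.32 + 8.2*0.09 + 99*0.44 + 49*0.10 + 4.8*0.77 = 68.574 sabins.
For T = 0.26 s, need A₂ = 0.161·V/T = 0.161·196/0.26 = 121.369 sabins.
Additional absorption ΔA = 121.369 − 68.574 = 52.8 sabins.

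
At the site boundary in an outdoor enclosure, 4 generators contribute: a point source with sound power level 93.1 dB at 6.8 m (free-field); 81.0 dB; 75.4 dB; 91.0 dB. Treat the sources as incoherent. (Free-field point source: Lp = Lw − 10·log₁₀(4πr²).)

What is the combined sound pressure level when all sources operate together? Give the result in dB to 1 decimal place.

91.5 dB

Source at 6.8 m: Lp = 93.1 − 10·log₁₀(4π·6.8²) = 93.1 − 10·log₁₀(581.069) = 65.5 dB.
Converting to relative power and adding: 10^(65.5/10) + 10^(81.0/10) + 10^(75.4/10) + 10^(91.0/10) = 1.423e+09.
Back to dB: 10·log₁₀ Σ = 91.5 dB.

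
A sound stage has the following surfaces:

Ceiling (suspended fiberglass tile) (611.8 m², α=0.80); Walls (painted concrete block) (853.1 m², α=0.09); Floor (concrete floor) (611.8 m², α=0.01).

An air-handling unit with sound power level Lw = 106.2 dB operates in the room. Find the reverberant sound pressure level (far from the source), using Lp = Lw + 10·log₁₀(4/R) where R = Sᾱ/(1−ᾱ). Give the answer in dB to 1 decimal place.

A = 572.337 sabins; S = 2076.7 m².
ᾱ = 0.2756, so room constant R = A/(1−ᾱ) = 790.084 m².
Lp = 106.2 + 10·log₁₀(4/790.084) = 106.2 + (-22.96) = 83.2 dB.

83.2 dB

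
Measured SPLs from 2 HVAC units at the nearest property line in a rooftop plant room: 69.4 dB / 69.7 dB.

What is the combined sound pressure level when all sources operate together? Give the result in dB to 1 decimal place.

72.6 dB

Σ 10^(Lᵢ/10) = 1.804e+07.
Back to dB: 10·log₁₀ Σ = 72.6 dB.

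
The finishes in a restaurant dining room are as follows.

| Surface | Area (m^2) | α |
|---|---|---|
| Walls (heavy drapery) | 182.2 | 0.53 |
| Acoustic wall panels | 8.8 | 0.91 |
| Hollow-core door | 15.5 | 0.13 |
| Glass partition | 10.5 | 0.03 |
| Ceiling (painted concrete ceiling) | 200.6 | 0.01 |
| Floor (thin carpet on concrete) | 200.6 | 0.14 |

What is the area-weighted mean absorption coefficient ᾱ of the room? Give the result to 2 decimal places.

S = Σ Sᵢ = 182.2 + 8.8 + 15.5 + 10.5 + 200.6 + 200.6 = 618.2 m^2.
A = 182.2·0.53 + 8.8·0.91 + 15.5·0.13 + 10.5·0.03 + 200.6·0.01 + 200.6·0.14 = 136.994 sabins.
ᾱ = 136.994 / 618.2 = 0.22.

0.22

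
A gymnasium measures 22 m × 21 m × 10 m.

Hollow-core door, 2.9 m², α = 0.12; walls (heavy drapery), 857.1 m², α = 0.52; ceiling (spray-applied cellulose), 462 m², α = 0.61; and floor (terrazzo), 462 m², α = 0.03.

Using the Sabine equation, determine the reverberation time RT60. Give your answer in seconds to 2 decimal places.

Equivalent absorption area: A = 2.9×0.12 + 857.1×0.52 + 462×0.61 + 462×0.03 = 741.720 m².
V = 22·21·10 = 4620 m³.
T = 0.161 V/A = 0.161·4620/741.720 = 1.00 s.

1.00 sec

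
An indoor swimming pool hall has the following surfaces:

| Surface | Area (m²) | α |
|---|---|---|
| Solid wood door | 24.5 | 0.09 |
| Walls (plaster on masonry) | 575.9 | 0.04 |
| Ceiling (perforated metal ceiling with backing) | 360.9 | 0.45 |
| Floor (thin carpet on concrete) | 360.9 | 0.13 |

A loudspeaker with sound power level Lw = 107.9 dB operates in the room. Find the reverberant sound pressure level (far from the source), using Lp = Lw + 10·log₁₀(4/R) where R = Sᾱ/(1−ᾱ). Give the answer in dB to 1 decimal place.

89.4 dB

Σ(Sᵢαᵢ) = 24.5·0.09 + 575.9·0.04 + 360.9·0.45 + 360.9·0.13 = 234.563; total area S = 1322.2 m².
ᾱ = 0.1774, so room constant R = A/(1−ᾱ) = 285.148 m².
Lp = Lw + 10 log₁₀(4/R) = 107.9 -18.53 = 89.4 dB.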